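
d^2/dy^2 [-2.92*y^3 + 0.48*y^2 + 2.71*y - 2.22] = 0.96 - 17.52*y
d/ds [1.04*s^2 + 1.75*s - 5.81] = 2.08*s + 1.75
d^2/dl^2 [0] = 0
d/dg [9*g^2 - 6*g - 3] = 18*g - 6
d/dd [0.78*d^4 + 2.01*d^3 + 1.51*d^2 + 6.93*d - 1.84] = 3.12*d^3 + 6.03*d^2 + 3.02*d + 6.93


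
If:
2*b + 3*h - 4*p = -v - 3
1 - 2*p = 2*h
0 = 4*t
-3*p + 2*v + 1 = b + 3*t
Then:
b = 11*v/13 - 1/2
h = -5*v/13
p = 5*v/13 + 1/2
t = 0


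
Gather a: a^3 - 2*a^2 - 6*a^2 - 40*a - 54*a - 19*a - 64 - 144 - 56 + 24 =a^3 - 8*a^2 - 113*a - 240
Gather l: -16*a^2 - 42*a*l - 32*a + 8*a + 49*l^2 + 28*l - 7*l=-16*a^2 - 24*a + 49*l^2 + l*(21 - 42*a)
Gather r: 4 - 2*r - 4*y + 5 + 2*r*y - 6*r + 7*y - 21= r*(2*y - 8) + 3*y - 12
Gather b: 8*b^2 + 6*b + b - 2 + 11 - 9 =8*b^2 + 7*b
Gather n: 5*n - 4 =5*n - 4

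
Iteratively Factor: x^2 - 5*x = (x)*(x - 5)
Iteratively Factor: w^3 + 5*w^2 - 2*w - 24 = (w - 2)*(w^2 + 7*w + 12) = (w - 2)*(w + 4)*(w + 3)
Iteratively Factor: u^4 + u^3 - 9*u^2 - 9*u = (u)*(u^3 + u^2 - 9*u - 9) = u*(u + 3)*(u^2 - 2*u - 3) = u*(u - 3)*(u + 3)*(u + 1)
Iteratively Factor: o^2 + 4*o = (o)*(o + 4)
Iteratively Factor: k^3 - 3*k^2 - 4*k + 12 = (k - 2)*(k^2 - k - 6) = (k - 2)*(k + 2)*(k - 3)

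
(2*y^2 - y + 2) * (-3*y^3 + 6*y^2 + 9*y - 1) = -6*y^5 + 15*y^4 + 6*y^3 + y^2 + 19*y - 2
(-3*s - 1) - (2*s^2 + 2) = -2*s^2 - 3*s - 3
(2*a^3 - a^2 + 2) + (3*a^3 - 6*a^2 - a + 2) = 5*a^3 - 7*a^2 - a + 4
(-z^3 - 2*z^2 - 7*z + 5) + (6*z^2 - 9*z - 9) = -z^3 + 4*z^2 - 16*z - 4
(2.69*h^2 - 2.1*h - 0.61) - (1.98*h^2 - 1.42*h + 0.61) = 0.71*h^2 - 0.68*h - 1.22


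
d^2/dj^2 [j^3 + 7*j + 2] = 6*j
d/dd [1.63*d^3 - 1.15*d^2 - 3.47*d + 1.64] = 4.89*d^2 - 2.3*d - 3.47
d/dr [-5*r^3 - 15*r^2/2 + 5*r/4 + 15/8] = -15*r^2 - 15*r + 5/4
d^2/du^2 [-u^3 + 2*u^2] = 4 - 6*u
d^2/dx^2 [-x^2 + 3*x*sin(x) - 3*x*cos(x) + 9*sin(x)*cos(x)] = 3*sqrt(2)*x*cos(x + pi/4) - 18*sin(2*x) + 6*sqrt(2)*sin(x + pi/4) - 2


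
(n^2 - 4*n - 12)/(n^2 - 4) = (n - 6)/(n - 2)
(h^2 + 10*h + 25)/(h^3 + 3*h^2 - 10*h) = (h + 5)/(h*(h - 2))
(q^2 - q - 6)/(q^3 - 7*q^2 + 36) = 1/(q - 6)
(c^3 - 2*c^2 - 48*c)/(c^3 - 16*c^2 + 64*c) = (c + 6)/(c - 8)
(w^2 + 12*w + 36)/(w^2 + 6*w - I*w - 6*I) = (w + 6)/(w - I)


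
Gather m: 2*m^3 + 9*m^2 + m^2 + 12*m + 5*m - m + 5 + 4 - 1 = 2*m^3 + 10*m^2 + 16*m + 8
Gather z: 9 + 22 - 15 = 16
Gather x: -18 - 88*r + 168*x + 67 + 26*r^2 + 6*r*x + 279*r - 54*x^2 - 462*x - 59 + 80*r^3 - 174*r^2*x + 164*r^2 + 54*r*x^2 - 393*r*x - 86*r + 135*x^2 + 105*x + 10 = 80*r^3 + 190*r^2 + 105*r + x^2*(54*r + 81) + x*(-174*r^2 - 387*r - 189)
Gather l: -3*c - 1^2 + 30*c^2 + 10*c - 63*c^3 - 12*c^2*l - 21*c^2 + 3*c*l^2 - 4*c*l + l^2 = -63*c^3 + 9*c^2 + 7*c + l^2*(3*c + 1) + l*(-12*c^2 - 4*c) - 1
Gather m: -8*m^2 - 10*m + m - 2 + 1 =-8*m^2 - 9*m - 1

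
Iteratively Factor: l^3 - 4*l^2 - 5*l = (l)*(l^2 - 4*l - 5) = l*(l + 1)*(l - 5)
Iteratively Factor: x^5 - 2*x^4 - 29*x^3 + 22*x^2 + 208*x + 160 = (x + 2)*(x^4 - 4*x^3 - 21*x^2 + 64*x + 80) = (x + 1)*(x + 2)*(x^3 - 5*x^2 - 16*x + 80) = (x + 1)*(x + 2)*(x + 4)*(x^2 - 9*x + 20) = (x - 4)*(x + 1)*(x + 2)*(x + 4)*(x - 5)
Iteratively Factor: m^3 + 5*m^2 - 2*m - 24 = (m + 4)*(m^2 + m - 6) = (m + 3)*(m + 4)*(m - 2)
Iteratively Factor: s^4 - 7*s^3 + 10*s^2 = (s - 2)*(s^3 - 5*s^2) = s*(s - 2)*(s^2 - 5*s) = s*(s - 5)*(s - 2)*(s)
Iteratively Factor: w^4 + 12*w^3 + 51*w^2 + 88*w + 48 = (w + 3)*(w^3 + 9*w^2 + 24*w + 16) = (w + 3)*(w + 4)*(w^2 + 5*w + 4) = (w + 1)*(w + 3)*(w + 4)*(w + 4)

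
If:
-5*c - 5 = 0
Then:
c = -1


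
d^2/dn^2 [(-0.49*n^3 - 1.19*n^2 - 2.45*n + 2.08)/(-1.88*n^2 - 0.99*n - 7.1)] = (0.768362000000025*n^3 - 118.748772*n^2 - 71.237976*n + 136.984164)/(6.644672*n^6 + 10.497168*n^5 + 80.810484*n^4 + 80.257419*n^3 + 305.18853*n^2 + 149.7177*n + 357.911)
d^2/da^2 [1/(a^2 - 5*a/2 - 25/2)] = 4*(4*a^2 - 10*a - (4*a - 5)^2 - 50)/(-2*a^2 + 5*a + 25)^3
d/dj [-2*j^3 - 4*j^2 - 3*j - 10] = -6*j^2 - 8*j - 3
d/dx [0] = 0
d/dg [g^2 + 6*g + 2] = 2*g + 6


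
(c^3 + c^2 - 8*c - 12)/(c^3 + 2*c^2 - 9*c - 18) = (c + 2)/(c + 3)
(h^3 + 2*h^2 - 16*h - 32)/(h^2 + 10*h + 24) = (h^2 - 2*h - 8)/(h + 6)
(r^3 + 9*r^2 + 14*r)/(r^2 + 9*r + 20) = r*(r^2 + 9*r + 14)/(r^2 + 9*r + 20)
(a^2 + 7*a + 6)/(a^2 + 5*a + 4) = (a + 6)/(a + 4)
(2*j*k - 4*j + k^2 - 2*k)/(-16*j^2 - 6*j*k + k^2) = (2 - k)/(8*j - k)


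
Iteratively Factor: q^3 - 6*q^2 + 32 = (q - 4)*(q^2 - 2*q - 8) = (q - 4)^2*(q + 2)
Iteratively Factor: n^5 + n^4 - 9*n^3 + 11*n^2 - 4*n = (n - 1)*(n^4 + 2*n^3 - 7*n^2 + 4*n) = (n - 1)*(n + 4)*(n^3 - 2*n^2 + n) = (n - 1)^2*(n + 4)*(n^2 - n) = n*(n - 1)^2*(n + 4)*(n - 1)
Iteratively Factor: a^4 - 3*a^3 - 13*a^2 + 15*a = (a + 3)*(a^3 - 6*a^2 + 5*a) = (a - 1)*(a + 3)*(a^2 - 5*a) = (a - 5)*(a - 1)*(a + 3)*(a)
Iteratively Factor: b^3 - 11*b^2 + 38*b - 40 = (b - 4)*(b^2 - 7*b + 10) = (b - 5)*(b - 4)*(b - 2)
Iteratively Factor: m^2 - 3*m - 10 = (m + 2)*(m - 5)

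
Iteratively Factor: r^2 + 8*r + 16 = (r + 4)*(r + 4)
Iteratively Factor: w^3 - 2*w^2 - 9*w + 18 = (w - 3)*(w^2 + w - 6) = (w - 3)*(w - 2)*(w + 3)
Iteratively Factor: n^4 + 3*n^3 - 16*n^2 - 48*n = (n + 3)*(n^3 - 16*n) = (n + 3)*(n + 4)*(n^2 - 4*n) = (n - 4)*(n + 3)*(n + 4)*(n)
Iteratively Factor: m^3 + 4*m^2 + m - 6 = (m + 2)*(m^2 + 2*m - 3) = (m + 2)*(m + 3)*(m - 1)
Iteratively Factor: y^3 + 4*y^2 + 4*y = (y + 2)*(y^2 + 2*y) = y*(y + 2)*(y + 2)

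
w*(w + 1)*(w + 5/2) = w^3 + 7*w^2/2 + 5*w/2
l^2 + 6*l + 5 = (l + 1)*(l + 5)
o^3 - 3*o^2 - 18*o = o*(o - 6)*(o + 3)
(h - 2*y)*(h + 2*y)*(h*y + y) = h^3*y + h^2*y - 4*h*y^3 - 4*y^3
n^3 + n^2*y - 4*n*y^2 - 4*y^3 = (n - 2*y)*(n + y)*(n + 2*y)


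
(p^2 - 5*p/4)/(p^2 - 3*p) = (p - 5/4)/(p - 3)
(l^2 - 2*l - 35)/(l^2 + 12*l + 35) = (l - 7)/(l + 7)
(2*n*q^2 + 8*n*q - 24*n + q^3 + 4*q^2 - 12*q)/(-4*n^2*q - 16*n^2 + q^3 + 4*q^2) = (q^2 + 4*q - 12)/(-2*n*q - 8*n + q^2 + 4*q)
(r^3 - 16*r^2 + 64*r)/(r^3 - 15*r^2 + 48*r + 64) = r/(r + 1)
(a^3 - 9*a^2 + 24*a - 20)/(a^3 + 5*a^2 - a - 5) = (a^3 - 9*a^2 + 24*a - 20)/(a^3 + 5*a^2 - a - 5)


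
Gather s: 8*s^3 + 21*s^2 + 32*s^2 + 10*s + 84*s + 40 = 8*s^3 + 53*s^2 + 94*s + 40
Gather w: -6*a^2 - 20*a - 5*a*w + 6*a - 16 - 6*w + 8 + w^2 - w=-6*a^2 - 14*a + w^2 + w*(-5*a - 7) - 8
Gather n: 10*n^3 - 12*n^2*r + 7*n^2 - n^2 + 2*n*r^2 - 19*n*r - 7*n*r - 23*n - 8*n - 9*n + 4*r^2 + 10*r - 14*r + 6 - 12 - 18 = 10*n^3 + n^2*(6 - 12*r) + n*(2*r^2 - 26*r - 40) + 4*r^2 - 4*r - 24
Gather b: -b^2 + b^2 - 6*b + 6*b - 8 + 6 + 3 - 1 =0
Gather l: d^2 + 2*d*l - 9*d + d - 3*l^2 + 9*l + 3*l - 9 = d^2 - 8*d - 3*l^2 + l*(2*d + 12) - 9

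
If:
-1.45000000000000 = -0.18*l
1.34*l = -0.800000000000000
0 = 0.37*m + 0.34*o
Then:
No Solution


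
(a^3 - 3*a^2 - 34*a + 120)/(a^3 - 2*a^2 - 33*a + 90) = (a - 4)/(a - 3)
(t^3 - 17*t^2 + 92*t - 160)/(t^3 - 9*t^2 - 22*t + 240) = (t^2 - 9*t + 20)/(t^2 - t - 30)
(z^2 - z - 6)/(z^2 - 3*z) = (z + 2)/z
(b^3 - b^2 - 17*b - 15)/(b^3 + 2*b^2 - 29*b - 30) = (b + 3)/(b + 6)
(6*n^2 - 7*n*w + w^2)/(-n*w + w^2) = (-6*n + w)/w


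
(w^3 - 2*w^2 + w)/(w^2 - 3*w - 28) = w*(-w^2 + 2*w - 1)/(-w^2 + 3*w + 28)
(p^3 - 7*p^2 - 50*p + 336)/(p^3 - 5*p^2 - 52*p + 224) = (p - 6)/(p - 4)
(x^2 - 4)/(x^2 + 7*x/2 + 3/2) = 2*(x^2 - 4)/(2*x^2 + 7*x + 3)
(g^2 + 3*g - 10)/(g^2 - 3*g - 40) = (g - 2)/(g - 8)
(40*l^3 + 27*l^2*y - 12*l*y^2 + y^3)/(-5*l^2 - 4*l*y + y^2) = -8*l + y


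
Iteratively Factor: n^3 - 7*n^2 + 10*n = (n)*(n^2 - 7*n + 10) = n*(n - 5)*(n - 2)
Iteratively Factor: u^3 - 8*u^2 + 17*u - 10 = (u - 5)*(u^2 - 3*u + 2) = (u - 5)*(u - 2)*(u - 1)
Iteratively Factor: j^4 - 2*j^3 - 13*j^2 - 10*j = (j + 1)*(j^3 - 3*j^2 - 10*j) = (j - 5)*(j + 1)*(j^2 + 2*j) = j*(j - 5)*(j + 1)*(j + 2)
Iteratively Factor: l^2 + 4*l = (l)*(l + 4)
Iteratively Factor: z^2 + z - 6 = (z + 3)*(z - 2)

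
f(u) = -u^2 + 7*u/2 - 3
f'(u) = 7/2 - 2*u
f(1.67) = 0.06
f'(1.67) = 0.16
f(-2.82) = -20.82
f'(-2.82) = 9.14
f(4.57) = -7.89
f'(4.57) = -5.64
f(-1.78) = -12.40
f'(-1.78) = 7.06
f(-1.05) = -7.78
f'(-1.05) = 5.60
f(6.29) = -20.55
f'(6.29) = -9.08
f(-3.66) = -29.21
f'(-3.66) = 10.82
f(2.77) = -0.98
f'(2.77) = -2.04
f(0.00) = -3.00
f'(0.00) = 3.50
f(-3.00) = -22.50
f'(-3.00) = 9.50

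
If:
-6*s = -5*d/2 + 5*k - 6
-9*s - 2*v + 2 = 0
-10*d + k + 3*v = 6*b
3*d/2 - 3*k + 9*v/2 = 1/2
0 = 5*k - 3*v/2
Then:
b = 23327/6660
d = -1003/555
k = 99/370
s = 8/333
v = 33/37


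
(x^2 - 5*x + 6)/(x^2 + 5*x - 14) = (x - 3)/(x + 7)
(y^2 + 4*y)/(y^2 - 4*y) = (y + 4)/(y - 4)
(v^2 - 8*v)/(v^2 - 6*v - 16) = v/(v + 2)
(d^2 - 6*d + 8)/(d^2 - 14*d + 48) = (d^2 - 6*d + 8)/(d^2 - 14*d + 48)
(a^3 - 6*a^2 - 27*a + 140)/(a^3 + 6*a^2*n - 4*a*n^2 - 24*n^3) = (a^3 - 6*a^2 - 27*a + 140)/(a^3 + 6*a^2*n - 4*a*n^2 - 24*n^3)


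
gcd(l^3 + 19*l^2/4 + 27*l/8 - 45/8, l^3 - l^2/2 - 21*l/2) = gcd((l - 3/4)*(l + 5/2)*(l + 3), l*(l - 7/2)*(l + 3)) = l + 3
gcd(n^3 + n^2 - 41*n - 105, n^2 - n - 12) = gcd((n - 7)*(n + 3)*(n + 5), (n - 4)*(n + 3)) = n + 3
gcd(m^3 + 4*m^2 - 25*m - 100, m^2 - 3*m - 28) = m + 4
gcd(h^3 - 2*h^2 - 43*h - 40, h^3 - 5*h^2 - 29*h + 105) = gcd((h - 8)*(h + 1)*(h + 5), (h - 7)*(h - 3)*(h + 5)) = h + 5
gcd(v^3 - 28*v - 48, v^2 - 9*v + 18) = v - 6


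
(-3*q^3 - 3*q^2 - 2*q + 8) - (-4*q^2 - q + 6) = -3*q^3 + q^2 - q + 2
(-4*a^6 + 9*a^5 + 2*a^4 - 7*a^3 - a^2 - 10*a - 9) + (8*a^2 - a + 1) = -4*a^6 + 9*a^5 + 2*a^4 - 7*a^3 + 7*a^2 - 11*a - 8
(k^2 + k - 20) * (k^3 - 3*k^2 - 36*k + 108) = k^5 - 2*k^4 - 59*k^3 + 132*k^2 + 828*k - 2160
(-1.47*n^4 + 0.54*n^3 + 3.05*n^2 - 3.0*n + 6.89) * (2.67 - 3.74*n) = 5.4978*n^5 - 5.9445*n^4 - 9.9652*n^3 + 19.3635*n^2 - 33.7786*n + 18.3963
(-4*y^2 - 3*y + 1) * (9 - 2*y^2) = 8*y^4 + 6*y^3 - 38*y^2 - 27*y + 9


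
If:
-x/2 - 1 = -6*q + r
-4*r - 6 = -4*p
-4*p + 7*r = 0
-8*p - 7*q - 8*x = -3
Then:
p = 7/2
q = 23/103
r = 2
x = -342/103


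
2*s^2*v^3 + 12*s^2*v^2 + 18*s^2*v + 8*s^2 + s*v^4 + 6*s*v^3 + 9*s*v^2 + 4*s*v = (2*s + v)*(v + 1)*(v + 4)*(s*v + s)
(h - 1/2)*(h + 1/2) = h^2 - 1/4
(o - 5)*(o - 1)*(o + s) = o^3 + o^2*s - 6*o^2 - 6*o*s + 5*o + 5*s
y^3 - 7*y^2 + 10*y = y*(y - 5)*(y - 2)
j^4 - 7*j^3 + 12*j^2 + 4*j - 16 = (j - 4)*(j - 2)^2*(j + 1)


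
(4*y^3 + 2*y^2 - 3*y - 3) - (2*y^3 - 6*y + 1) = 2*y^3 + 2*y^2 + 3*y - 4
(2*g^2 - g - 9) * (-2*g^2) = -4*g^4 + 2*g^3 + 18*g^2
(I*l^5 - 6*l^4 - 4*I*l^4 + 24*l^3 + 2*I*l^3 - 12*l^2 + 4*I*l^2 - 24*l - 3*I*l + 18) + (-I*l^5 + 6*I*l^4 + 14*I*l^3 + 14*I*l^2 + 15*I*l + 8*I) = -6*l^4 + 2*I*l^4 + 24*l^3 + 16*I*l^3 - 12*l^2 + 18*I*l^2 - 24*l + 12*I*l + 18 + 8*I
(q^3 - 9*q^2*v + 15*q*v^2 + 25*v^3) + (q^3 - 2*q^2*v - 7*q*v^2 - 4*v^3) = 2*q^3 - 11*q^2*v + 8*q*v^2 + 21*v^3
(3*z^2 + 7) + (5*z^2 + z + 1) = 8*z^2 + z + 8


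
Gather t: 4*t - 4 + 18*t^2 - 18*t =18*t^2 - 14*t - 4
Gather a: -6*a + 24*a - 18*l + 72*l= 18*a + 54*l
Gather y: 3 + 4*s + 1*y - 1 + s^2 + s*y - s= s^2 + 3*s + y*(s + 1) + 2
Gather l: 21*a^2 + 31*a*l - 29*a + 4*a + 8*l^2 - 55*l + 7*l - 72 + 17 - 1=21*a^2 - 25*a + 8*l^2 + l*(31*a - 48) - 56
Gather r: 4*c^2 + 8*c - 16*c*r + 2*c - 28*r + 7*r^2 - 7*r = 4*c^2 + 10*c + 7*r^2 + r*(-16*c - 35)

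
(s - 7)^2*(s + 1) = s^3 - 13*s^2 + 35*s + 49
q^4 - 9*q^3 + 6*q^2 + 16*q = q*(q - 8)*(q - 2)*(q + 1)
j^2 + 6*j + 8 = (j + 2)*(j + 4)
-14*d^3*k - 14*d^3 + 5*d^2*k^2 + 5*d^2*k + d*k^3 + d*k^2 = (-2*d + k)*(7*d + k)*(d*k + d)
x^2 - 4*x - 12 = (x - 6)*(x + 2)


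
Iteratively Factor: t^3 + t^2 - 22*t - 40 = (t - 5)*(t^2 + 6*t + 8) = (t - 5)*(t + 4)*(t + 2)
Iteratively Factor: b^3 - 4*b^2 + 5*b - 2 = (b - 1)*(b^2 - 3*b + 2) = (b - 2)*(b - 1)*(b - 1)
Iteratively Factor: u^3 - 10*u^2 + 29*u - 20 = (u - 1)*(u^2 - 9*u + 20) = (u - 4)*(u - 1)*(u - 5)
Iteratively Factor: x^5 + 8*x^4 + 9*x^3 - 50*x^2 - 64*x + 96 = (x + 4)*(x^4 + 4*x^3 - 7*x^2 - 22*x + 24) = (x - 1)*(x + 4)*(x^3 + 5*x^2 - 2*x - 24) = (x - 1)*(x + 3)*(x + 4)*(x^2 + 2*x - 8) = (x - 1)*(x + 3)*(x + 4)^2*(x - 2)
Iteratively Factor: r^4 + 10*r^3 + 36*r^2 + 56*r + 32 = (r + 2)*(r^3 + 8*r^2 + 20*r + 16) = (r + 2)^2*(r^2 + 6*r + 8) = (r + 2)^2*(r + 4)*(r + 2)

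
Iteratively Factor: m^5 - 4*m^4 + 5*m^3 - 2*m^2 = (m - 1)*(m^4 - 3*m^3 + 2*m^2) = m*(m - 1)*(m^3 - 3*m^2 + 2*m) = m^2*(m - 1)*(m^2 - 3*m + 2) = m^2*(m - 2)*(m - 1)*(m - 1)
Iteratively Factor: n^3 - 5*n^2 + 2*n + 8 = (n - 2)*(n^2 - 3*n - 4) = (n - 2)*(n + 1)*(n - 4)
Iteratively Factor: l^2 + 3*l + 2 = (l + 2)*(l + 1)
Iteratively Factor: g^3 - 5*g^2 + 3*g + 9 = (g - 3)*(g^2 - 2*g - 3) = (g - 3)^2*(g + 1)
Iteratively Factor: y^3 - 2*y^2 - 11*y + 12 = (y - 4)*(y^2 + 2*y - 3) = (y - 4)*(y - 1)*(y + 3)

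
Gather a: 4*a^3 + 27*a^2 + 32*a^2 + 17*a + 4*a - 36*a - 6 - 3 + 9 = 4*a^3 + 59*a^2 - 15*a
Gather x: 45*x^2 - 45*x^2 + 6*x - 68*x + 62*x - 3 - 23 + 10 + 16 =0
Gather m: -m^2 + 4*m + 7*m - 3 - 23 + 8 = -m^2 + 11*m - 18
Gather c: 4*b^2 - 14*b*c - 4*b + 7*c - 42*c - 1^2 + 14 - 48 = 4*b^2 - 4*b + c*(-14*b - 35) - 35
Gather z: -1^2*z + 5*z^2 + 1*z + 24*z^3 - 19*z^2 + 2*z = 24*z^3 - 14*z^2 + 2*z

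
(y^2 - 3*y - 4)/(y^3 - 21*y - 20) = (y - 4)/(y^2 - y - 20)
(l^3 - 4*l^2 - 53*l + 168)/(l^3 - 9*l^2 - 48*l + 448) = (l - 3)/(l - 8)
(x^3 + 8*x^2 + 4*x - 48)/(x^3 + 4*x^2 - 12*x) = (x + 4)/x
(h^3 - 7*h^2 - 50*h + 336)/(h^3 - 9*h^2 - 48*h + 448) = (h - 6)/(h - 8)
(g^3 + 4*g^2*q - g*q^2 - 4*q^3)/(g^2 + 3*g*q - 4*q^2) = g + q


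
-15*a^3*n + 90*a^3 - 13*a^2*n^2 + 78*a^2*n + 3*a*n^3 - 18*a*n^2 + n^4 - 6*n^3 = (-3*a + n)*(a + n)*(5*a + n)*(n - 6)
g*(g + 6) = g^2 + 6*g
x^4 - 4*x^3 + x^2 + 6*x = x*(x - 3)*(x - 2)*(x + 1)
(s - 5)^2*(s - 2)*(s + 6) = s^4 - 6*s^3 - 27*s^2 + 220*s - 300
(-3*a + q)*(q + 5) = -3*a*q - 15*a + q^2 + 5*q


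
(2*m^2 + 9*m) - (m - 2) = 2*m^2 + 8*m + 2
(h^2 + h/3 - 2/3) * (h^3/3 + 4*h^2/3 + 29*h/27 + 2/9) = h^5/3 + 13*h^4/9 + 35*h^3/27 - 25*h^2/81 - 52*h/81 - 4/27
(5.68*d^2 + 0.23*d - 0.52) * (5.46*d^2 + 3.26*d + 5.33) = 31.0128*d^4 + 19.7726*d^3 + 28.185*d^2 - 0.4693*d - 2.7716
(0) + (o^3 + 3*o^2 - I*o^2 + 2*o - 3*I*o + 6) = o^3 + 3*o^2 - I*o^2 + 2*o - 3*I*o + 6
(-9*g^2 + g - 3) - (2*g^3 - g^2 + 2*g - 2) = -2*g^3 - 8*g^2 - g - 1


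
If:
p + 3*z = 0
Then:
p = -3*z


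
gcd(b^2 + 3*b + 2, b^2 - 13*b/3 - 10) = 1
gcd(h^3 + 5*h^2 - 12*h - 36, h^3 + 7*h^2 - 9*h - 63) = h - 3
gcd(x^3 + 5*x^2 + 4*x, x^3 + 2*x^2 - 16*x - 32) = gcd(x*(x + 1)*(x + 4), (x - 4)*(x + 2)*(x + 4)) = x + 4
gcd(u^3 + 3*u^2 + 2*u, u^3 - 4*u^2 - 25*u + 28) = 1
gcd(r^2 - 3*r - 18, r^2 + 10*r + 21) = r + 3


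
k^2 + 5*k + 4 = (k + 1)*(k + 4)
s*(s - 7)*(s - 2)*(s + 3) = s^4 - 6*s^3 - 13*s^2 + 42*s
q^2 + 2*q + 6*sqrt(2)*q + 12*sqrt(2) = (q + 2)*(q + 6*sqrt(2))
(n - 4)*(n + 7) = n^2 + 3*n - 28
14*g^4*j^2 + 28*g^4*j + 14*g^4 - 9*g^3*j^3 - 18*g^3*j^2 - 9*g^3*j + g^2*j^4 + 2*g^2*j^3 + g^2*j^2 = (-7*g + j)*(-2*g + j)*(g*j + g)^2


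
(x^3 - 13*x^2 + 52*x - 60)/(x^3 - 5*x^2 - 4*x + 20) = (x - 6)/(x + 2)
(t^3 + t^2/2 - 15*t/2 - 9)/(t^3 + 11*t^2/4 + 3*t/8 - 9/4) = 4*(t - 3)/(4*t - 3)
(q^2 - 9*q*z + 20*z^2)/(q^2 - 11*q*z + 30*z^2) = (-q + 4*z)/(-q + 6*z)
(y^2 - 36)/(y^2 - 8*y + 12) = (y + 6)/(y - 2)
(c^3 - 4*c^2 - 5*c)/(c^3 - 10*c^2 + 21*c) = (c^2 - 4*c - 5)/(c^2 - 10*c + 21)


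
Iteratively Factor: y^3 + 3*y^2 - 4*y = (y)*(y^2 + 3*y - 4) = y*(y - 1)*(y + 4)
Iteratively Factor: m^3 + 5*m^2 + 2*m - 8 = (m + 4)*(m^2 + m - 2) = (m + 2)*(m + 4)*(m - 1)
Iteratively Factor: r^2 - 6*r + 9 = (r - 3)*(r - 3)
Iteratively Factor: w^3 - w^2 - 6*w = (w - 3)*(w^2 + 2*w) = (w - 3)*(w + 2)*(w)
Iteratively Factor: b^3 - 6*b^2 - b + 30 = (b + 2)*(b^2 - 8*b + 15) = (b - 5)*(b + 2)*(b - 3)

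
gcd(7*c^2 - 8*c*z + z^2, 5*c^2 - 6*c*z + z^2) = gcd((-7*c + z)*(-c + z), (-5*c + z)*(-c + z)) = -c + z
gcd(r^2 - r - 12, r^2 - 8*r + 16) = r - 4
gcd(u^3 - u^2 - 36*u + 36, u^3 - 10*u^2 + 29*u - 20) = u - 1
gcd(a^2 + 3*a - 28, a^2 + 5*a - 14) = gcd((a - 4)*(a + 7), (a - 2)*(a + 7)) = a + 7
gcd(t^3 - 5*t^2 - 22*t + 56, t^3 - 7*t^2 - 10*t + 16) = 1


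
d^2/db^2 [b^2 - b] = 2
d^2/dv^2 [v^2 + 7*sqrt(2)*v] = 2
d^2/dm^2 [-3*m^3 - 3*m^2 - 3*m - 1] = -18*m - 6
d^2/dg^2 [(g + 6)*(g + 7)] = 2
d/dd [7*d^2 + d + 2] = 14*d + 1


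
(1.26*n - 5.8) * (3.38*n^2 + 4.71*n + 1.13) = 4.2588*n^3 - 13.6694*n^2 - 25.8942*n - 6.554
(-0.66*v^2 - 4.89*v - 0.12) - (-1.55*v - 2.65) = -0.66*v^2 - 3.34*v + 2.53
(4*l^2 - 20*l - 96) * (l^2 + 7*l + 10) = 4*l^4 + 8*l^3 - 196*l^2 - 872*l - 960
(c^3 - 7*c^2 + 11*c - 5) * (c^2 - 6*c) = c^5 - 13*c^4 + 53*c^3 - 71*c^2 + 30*c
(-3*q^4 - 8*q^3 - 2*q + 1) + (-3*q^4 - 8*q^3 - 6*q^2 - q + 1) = -6*q^4 - 16*q^3 - 6*q^2 - 3*q + 2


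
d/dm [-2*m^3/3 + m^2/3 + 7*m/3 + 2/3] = -2*m^2 + 2*m/3 + 7/3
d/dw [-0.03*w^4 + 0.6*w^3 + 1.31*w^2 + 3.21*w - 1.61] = -0.12*w^3 + 1.8*w^2 + 2.62*w + 3.21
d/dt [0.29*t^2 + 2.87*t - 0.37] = 0.58*t + 2.87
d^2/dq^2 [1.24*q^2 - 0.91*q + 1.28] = 2.48000000000000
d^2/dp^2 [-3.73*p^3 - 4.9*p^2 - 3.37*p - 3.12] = -22.38*p - 9.8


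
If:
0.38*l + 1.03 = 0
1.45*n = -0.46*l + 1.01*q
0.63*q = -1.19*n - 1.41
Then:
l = -2.71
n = -0.30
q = -1.67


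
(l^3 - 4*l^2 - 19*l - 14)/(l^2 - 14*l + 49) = (l^2 + 3*l + 2)/(l - 7)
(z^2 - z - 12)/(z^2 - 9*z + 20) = (z + 3)/(z - 5)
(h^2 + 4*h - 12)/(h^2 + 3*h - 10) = (h + 6)/(h + 5)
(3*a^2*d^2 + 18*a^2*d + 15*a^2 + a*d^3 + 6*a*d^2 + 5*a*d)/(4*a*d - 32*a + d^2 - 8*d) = a*(3*a*d^2 + 18*a*d + 15*a + d^3 + 6*d^2 + 5*d)/(4*a*d - 32*a + d^2 - 8*d)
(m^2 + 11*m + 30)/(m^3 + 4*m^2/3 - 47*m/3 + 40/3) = 3*(m + 6)/(3*m^2 - 11*m + 8)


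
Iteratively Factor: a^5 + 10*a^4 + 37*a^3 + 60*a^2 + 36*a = (a + 2)*(a^4 + 8*a^3 + 21*a^2 + 18*a) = a*(a + 2)*(a^3 + 8*a^2 + 21*a + 18) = a*(a + 2)^2*(a^2 + 6*a + 9) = a*(a + 2)^2*(a + 3)*(a + 3)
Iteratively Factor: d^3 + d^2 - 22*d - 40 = (d + 4)*(d^2 - 3*d - 10) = (d - 5)*(d + 4)*(d + 2)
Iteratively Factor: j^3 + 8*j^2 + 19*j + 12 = (j + 4)*(j^2 + 4*j + 3) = (j + 1)*(j + 4)*(j + 3)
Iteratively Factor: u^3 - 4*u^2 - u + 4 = (u - 1)*(u^2 - 3*u - 4) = (u - 4)*(u - 1)*(u + 1)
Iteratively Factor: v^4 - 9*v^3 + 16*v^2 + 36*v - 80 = (v - 5)*(v^3 - 4*v^2 - 4*v + 16) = (v - 5)*(v - 4)*(v^2 - 4) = (v - 5)*(v - 4)*(v + 2)*(v - 2)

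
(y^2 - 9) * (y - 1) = y^3 - y^2 - 9*y + 9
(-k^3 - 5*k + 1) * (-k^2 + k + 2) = k^5 - k^4 + 3*k^3 - 6*k^2 - 9*k + 2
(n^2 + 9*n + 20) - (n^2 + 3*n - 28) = 6*n + 48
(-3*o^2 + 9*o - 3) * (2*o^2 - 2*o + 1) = -6*o^4 + 24*o^3 - 27*o^2 + 15*o - 3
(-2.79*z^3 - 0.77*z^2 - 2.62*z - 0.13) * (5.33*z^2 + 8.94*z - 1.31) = -14.8707*z^5 - 29.0467*z^4 - 17.1935*z^3 - 23.107*z^2 + 2.27*z + 0.1703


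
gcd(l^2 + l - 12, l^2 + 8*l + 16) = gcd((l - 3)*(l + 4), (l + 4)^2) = l + 4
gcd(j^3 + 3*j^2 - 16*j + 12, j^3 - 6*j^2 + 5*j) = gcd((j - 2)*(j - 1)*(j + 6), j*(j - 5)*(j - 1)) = j - 1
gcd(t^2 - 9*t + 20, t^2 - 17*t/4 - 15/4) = t - 5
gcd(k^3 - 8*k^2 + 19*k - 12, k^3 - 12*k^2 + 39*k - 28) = k^2 - 5*k + 4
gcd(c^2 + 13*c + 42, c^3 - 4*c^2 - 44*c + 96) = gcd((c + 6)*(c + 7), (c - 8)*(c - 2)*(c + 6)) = c + 6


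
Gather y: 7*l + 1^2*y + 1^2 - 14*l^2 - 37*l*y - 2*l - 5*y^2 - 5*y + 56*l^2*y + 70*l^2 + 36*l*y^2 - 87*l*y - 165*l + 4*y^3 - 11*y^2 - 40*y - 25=56*l^2 - 160*l + 4*y^3 + y^2*(36*l - 16) + y*(56*l^2 - 124*l - 44) - 24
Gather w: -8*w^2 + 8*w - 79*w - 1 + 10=-8*w^2 - 71*w + 9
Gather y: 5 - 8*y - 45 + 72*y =64*y - 40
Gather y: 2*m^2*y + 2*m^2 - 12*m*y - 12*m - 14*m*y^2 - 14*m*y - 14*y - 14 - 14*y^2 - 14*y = 2*m^2 - 12*m + y^2*(-14*m - 14) + y*(2*m^2 - 26*m - 28) - 14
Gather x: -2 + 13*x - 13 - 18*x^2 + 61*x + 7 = -18*x^2 + 74*x - 8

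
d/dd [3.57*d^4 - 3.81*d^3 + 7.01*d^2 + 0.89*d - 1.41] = 14.28*d^3 - 11.43*d^2 + 14.02*d + 0.89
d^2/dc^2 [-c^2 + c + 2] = -2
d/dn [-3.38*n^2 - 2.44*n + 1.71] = -6.76*n - 2.44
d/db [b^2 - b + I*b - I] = 2*b - 1 + I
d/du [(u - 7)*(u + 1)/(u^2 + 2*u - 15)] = 8*(u^2 - 2*u + 13)/(u^4 + 4*u^3 - 26*u^2 - 60*u + 225)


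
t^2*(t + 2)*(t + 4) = t^4 + 6*t^3 + 8*t^2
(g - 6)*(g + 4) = g^2 - 2*g - 24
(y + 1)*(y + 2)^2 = y^3 + 5*y^2 + 8*y + 4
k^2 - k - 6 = (k - 3)*(k + 2)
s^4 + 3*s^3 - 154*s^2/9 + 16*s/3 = s*(s - 8/3)*(s - 1/3)*(s + 6)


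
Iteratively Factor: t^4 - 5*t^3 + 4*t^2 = (t)*(t^3 - 5*t^2 + 4*t) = t^2*(t^2 - 5*t + 4) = t^2*(t - 1)*(t - 4)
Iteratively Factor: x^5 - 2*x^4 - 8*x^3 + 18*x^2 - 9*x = (x + 3)*(x^4 - 5*x^3 + 7*x^2 - 3*x) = (x - 3)*(x + 3)*(x^3 - 2*x^2 + x) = (x - 3)*(x - 1)*(x + 3)*(x^2 - x) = (x - 3)*(x - 1)^2*(x + 3)*(x)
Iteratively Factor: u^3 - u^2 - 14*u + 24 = (u + 4)*(u^2 - 5*u + 6) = (u - 2)*(u + 4)*(u - 3)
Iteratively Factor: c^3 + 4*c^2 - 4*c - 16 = (c + 4)*(c^2 - 4) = (c - 2)*(c + 4)*(c + 2)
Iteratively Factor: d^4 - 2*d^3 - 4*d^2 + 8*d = (d)*(d^3 - 2*d^2 - 4*d + 8) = d*(d - 2)*(d^2 - 4) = d*(d - 2)*(d + 2)*(d - 2)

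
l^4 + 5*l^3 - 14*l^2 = l^2*(l - 2)*(l + 7)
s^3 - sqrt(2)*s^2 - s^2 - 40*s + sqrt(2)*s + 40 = (s - 1)*(s - 5*sqrt(2))*(s + 4*sqrt(2))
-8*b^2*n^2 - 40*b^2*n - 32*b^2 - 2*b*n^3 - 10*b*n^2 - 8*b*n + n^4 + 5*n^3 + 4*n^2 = (-4*b + n)*(2*b + n)*(n + 1)*(n + 4)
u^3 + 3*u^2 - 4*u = u*(u - 1)*(u + 4)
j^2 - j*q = j*(j - q)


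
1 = 1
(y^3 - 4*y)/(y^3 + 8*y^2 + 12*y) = (y - 2)/(y + 6)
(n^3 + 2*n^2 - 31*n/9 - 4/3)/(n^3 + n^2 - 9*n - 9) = (n^2 - n - 4/9)/(n^2 - 2*n - 3)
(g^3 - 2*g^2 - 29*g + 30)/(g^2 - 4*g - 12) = (g^2 + 4*g - 5)/(g + 2)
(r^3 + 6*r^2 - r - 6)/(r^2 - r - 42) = (r^2 - 1)/(r - 7)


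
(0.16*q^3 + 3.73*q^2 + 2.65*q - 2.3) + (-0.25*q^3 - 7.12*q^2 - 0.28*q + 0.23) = -0.09*q^3 - 3.39*q^2 + 2.37*q - 2.07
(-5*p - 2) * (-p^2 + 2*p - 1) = 5*p^3 - 8*p^2 + p + 2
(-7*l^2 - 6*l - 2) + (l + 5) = -7*l^2 - 5*l + 3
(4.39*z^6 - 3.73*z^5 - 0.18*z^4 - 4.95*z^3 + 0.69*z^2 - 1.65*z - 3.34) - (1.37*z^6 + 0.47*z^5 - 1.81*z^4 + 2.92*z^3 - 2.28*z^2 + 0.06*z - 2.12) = 3.02*z^6 - 4.2*z^5 + 1.63*z^4 - 7.87*z^3 + 2.97*z^2 - 1.71*z - 1.22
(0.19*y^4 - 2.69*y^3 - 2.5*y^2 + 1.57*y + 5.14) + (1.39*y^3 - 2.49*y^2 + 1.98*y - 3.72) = 0.19*y^4 - 1.3*y^3 - 4.99*y^2 + 3.55*y + 1.42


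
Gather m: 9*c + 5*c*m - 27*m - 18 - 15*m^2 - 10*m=9*c - 15*m^2 + m*(5*c - 37) - 18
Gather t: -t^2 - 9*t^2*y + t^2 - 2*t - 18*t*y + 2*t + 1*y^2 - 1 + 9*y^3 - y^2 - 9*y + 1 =-9*t^2*y - 18*t*y + 9*y^3 - 9*y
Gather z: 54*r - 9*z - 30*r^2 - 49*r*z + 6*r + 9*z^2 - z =-30*r^2 + 60*r + 9*z^2 + z*(-49*r - 10)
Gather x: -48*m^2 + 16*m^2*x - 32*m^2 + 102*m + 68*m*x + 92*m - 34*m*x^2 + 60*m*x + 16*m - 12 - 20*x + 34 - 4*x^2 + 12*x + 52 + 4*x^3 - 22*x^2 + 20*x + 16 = -80*m^2 + 210*m + 4*x^3 + x^2*(-34*m - 26) + x*(16*m^2 + 128*m + 12) + 90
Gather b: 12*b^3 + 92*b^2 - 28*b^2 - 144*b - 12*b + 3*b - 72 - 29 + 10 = 12*b^3 + 64*b^2 - 153*b - 91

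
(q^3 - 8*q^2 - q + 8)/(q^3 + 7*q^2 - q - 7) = (q - 8)/(q + 7)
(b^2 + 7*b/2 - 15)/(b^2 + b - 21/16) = 8*(2*b^2 + 7*b - 30)/(16*b^2 + 16*b - 21)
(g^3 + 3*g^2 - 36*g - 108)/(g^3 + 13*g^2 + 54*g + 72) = (g - 6)/(g + 4)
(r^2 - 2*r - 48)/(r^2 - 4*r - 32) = (r + 6)/(r + 4)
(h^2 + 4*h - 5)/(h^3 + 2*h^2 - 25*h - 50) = (h - 1)/(h^2 - 3*h - 10)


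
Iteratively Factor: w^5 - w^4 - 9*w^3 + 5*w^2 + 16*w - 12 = (w + 2)*(w^4 - 3*w^3 - 3*w^2 + 11*w - 6) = (w + 2)^2*(w^3 - 5*w^2 + 7*w - 3) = (w - 3)*(w + 2)^2*(w^2 - 2*w + 1) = (w - 3)*(w - 1)*(w + 2)^2*(w - 1)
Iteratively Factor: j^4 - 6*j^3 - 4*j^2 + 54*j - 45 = (j - 1)*(j^3 - 5*j^2 - 9*j + 45) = (j - 1)*(j + 3)*(j^2 - 8*j + 15) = (j - 5)*(j - 1)*(j + 3)*(j - 3)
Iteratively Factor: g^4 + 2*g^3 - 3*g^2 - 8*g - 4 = (g + 1)*(g^3 + g^2 - 4*g - 4) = (g - 2)*(g + 1)*(g^2 + 3*g + 2) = (g - 2)*(g + 1)^2*(g + 2)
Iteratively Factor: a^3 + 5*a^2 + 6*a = (a + 3)*(a^2 + 2*a) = a*(a + 3)*(a + 2)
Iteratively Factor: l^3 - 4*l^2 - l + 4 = (l - 1)*(l^2 - 3*l - 4) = (l - 4)*(l - 1)*(l + 1)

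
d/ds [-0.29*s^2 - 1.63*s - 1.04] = -0.58*s - 1.63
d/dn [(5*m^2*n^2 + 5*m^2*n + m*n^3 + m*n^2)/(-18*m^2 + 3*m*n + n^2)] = m*(-n*(3*m + 2*n)*(5*m*n + 5*m + n^2 + n) + (-18*m^2 + 3*m*n + n^2)*(10*m*n + 5*m + 3*n^2 + 2*n))/(-18*m^2 + 3*m*n + n^2)^2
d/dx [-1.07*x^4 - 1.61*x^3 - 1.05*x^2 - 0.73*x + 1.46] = -4.28*x^3 - 4.83*x^2 - 2.1*x - 0.73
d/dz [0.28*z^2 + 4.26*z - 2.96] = 0.56*z + 4.26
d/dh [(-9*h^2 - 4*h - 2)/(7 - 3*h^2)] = 2*(-6*h^2 - 69*h - 14)/(9*h^4 - 42*h^2 + 49)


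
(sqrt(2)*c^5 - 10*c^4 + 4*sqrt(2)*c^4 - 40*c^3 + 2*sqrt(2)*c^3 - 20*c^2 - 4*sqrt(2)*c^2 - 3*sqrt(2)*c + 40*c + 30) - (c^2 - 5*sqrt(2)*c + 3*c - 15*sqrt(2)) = sqrt(2)*c^5 - 10*c^4 + 4*sqrt(2)*c^4 - 40*c^3 + 2*sqrt(2)*c^3 - 21*c^2 - 4*sqrt(2)*c^2 + 2*sqrt(2)*c + 37*c + 15*sqrt(2) + 30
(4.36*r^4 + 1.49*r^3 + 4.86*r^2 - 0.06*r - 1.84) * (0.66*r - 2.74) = 2.8776*r^5 - 10.963*r^4 - 0.875*r^3 - 13.356*r^2 - 1.05*r + 5.0416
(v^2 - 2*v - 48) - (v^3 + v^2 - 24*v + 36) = -v^3 + 22*v - 84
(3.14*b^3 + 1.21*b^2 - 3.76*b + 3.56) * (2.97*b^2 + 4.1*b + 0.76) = 9.3258*b^5 + 16.4677*b^4 - 3.8198*b^3 - 3.9232*b^2 + 11.7384*b + 2.7056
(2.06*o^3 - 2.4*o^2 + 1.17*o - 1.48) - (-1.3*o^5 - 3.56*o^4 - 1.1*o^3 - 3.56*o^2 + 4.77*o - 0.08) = 1.3*o^5 + 3.56*o^4 + 3.16*o^3 + 1.16*o^2 - 3.6*o - 1.4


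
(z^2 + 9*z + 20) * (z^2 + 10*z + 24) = z^4 + 19*z^3 + 134*z^2 + 416*z + 480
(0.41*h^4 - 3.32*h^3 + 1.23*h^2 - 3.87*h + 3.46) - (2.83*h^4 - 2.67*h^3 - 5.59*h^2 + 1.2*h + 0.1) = -2.42*h^4 - 0.65*h^3 + 6.82*h^2 - 5.07*h + 3.36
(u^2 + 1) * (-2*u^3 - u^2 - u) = -2*u^5 - u^4 - 3*u^3 - u^2 - u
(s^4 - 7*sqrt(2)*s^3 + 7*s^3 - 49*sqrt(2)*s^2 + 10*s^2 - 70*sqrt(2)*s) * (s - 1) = s^5 - 7*sqrt(2)*s^4 + 6*s^4 - 42*sqrt(2)*s^3 + 3*s^3 - 21*sqrt(2)*s^2 - 10*s^2 + 70*sqrt(2)*s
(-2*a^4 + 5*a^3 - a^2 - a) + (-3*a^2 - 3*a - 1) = -2*a^4 + 5*a^3 - 4*a^2 - 4*a - 1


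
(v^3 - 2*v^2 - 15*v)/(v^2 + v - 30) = v*(v + 3)/(v + 6)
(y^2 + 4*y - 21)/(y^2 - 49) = (y - 3)/(y - 7)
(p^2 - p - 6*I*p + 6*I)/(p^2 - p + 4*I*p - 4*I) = (p - 6*I)/(p + 4*I)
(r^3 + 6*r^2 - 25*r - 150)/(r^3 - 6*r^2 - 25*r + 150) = (r + 6)/(r - 6)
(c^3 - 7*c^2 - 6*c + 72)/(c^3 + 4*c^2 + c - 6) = (c^2 - 10*c + 24)/(c^2 + c - 2)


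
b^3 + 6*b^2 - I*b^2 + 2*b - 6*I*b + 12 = (b + 6)*(b - 2*I)*(b + I)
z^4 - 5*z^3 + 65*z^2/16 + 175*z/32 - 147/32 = (z - 7/2)*(z - 7/4)*(z - 3/4)*(z + 1)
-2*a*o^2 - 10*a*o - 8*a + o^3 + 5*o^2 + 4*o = (-2*a + o)*(o + 1)*(o + 4)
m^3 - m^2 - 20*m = m*(m - 5)*(m + 4)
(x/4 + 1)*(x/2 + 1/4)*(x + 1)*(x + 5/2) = x^4/8 + x^3 + 81*x^2/32 + 73*x/32 + 5/8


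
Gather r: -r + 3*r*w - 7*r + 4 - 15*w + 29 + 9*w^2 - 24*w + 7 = r*(3*w - 8) + 9*w^2 - 39*w + 40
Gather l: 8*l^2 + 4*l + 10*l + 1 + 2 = 8*l^2 + 14*l + 3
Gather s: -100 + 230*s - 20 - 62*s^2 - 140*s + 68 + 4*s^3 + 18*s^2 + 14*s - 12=4*s^3 - 44*s^2 + 104*s - 64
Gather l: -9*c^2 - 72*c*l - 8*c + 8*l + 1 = -9*c^2 - 8*c + l*(8 - 72*c) + 1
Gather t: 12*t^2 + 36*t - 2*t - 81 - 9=12*t^2 + 34*t - 90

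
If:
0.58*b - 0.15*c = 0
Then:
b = 0.258620689655172*c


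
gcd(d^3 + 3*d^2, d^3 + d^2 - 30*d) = d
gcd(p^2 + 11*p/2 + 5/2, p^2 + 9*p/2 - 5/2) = p + 5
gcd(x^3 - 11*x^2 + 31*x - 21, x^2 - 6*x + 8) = 1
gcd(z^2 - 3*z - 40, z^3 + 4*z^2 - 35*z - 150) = z + 5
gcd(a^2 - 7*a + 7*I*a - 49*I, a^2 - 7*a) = a - 7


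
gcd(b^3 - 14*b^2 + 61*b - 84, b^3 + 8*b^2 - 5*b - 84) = b - 3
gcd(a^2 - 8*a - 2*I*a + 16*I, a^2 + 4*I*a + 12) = a - 2*I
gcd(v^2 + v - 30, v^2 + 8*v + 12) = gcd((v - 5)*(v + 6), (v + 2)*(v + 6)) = v + 6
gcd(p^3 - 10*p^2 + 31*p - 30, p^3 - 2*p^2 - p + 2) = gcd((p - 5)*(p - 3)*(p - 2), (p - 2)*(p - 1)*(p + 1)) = p - 2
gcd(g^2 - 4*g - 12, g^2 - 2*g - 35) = 1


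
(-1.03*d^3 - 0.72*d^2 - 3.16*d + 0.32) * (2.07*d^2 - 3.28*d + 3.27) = -2.1321*d^5 + 1.888*d^4 - 7.5477*d^3 + 8.6728*d^2 - 11.3828*d + 1.0464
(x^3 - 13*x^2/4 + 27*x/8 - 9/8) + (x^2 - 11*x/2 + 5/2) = x^3 - 9*x^2/4 - 17*x/8 + 11/8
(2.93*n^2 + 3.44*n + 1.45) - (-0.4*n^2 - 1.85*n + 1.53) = 3.33*n^2 + 5.29*n - 0.0800000000000001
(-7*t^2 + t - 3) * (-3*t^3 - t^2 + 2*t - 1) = 21*t^5 + 4*t^4 - 6*t^3 + 12*t^2 - 7*t + 3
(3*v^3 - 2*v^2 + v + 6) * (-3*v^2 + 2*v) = -9*v^5 + 12*v^4 - 7*v^3 - 16*v^2 + 12*v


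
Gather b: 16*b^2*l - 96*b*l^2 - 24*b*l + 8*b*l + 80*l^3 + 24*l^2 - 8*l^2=16*b^2*l + b*(-96*l^2 - 16*l) + 80*l^3 + 16*l^2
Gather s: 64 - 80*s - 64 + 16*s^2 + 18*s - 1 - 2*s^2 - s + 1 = 14*s^2 - 63*s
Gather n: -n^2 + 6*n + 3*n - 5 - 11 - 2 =-n^2 + 9*n - 18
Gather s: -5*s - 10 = -5*s - 10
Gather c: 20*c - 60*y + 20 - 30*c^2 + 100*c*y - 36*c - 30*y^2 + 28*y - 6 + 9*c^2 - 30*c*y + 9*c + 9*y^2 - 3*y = -21*c^2 + c*(70*y - 7) - 21*y^2 - 35*y + 14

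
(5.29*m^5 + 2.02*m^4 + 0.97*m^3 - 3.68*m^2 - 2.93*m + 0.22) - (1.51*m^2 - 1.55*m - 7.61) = 5.29*m^5 + 2.02*m^4 + 0.97*m^3 - 5.19*m^2 - 1.38*m + 7.83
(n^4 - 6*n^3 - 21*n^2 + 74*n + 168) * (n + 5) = n^5 - n^4 - 51*n^3 - 31*n^2 + 538*n + 840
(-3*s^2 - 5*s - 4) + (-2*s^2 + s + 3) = -5*s^2 - 4*s - 1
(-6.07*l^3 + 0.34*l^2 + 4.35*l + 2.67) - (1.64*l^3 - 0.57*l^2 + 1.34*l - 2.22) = -7.71*l^3 + 0.91*l^2 + 3.01*l + 4.89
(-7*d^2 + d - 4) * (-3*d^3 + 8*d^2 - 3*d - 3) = 21*d^5 - 59*d^4 + 41*d^3 - 14*d^2 + 9*d + 12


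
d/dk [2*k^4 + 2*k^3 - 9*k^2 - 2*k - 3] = 8*k^3 + 6*k^2 - 18*k - 2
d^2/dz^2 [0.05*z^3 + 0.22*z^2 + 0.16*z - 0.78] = 0.3*z + 0.44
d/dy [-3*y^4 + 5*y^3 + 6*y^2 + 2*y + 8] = -12*y^3 + 15*y^2 + 12*y + 2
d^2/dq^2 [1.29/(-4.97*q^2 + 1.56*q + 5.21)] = (-63.728322*q^2 + 20.003256*q + 1.29*(9.94*q - 1.56)*(19.88*q - 3.12) + 66.805746)/(-4.97*q^2 + 1.56*q + 5.21)^3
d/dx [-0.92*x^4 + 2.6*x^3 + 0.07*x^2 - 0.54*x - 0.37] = -3.68*x^3 + 7.8*x^2 + 0.14*x - 0.54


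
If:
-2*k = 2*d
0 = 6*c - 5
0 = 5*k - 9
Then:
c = 5/6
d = -9/5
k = 9/5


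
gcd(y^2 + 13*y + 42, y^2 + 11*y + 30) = y + 6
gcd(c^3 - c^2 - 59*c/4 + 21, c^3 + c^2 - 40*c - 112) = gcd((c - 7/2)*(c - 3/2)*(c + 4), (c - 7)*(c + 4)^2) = c + 4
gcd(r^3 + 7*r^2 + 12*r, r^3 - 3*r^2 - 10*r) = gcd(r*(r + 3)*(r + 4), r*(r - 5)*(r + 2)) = r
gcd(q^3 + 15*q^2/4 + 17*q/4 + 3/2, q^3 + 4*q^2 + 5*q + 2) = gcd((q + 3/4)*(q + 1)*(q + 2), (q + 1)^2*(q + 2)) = q^2 + 3*q + 2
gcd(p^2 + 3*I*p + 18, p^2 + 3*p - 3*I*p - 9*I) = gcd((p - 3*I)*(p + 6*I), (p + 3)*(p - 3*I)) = p - 3*I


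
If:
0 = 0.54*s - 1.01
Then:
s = 1.87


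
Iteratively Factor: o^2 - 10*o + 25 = (o - 5)*(o - 5)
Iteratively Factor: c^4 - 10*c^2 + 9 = (c - 1)*(c^3 + c^2 - 9*c - 9) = (c - 3)*(c - 1)*(c^2 + 4*c + 3) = (c - 3)*(c - 1)*(c + 3)*(c + 1)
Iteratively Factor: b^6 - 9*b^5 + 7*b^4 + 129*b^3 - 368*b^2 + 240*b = (b - 3)*(b^5 - 6*b^4 - 11*b^3 + 96*b^2 - 80*b) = b*(b - 3)*(b^4 - 6*b^3 - 11*b^2 + 96*b - 80) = b*(b - 3)*(b - 1)*(b^3 - 5*b^2 - 16*b + 80) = b*(b - 4)*(b - 3)*(b - 1)*(b^2 - b - 20) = b*(b - 4)*(b - 3)*(b - 1)*(b + 4)*(b - 5)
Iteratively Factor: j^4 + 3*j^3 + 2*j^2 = (j + 1)*(j^3 + 2*j^2) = (j + 1)*(j + 2)*(j^2) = j*(j + 1)*(j + 2)*(j)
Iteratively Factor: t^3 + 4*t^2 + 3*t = (t)*(t^2 + 4*t + 3) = t*(t + 1)*(t + 3)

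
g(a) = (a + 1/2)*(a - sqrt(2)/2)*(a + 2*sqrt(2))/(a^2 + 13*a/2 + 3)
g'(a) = (-2*a - 13/2)*(a + 1/2)*(a - sqrt(2)/2)*(a + 2*sqrt(2))/(a^2 + 13*a/2 + 3)^2 + (a + 1/2)*(a - sqrt(2)/2)/(a^2 + 13*a/2 + 3) + (a + 1/2)*(a + 2*sqrt(2))/(a^2 + 13*a/2 + 3) + (a - sqrt(2)/2)*(a + 2*sqrt(2))/(a^2 + 13*a/2 + 3) = (a^2 + 12*a + 2 + 9*sqrt(2))/(a^2 + 12*a + 36)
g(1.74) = 0.61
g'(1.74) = 0.64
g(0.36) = -0.17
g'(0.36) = 0.47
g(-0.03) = -0.35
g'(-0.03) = 0.40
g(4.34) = 2.52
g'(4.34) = 0.80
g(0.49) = -0.11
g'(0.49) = 0.49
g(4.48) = 2.63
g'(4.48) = 0.81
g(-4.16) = 3.52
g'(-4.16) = -5.28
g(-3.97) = 2.63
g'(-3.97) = -4.16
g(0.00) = -0.33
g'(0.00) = 0.41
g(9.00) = 6.54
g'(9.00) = 0.91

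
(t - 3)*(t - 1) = t^2 - 4*t + 3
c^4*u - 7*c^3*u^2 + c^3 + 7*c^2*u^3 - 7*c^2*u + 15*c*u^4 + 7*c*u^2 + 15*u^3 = (c - 5*u)*(c - 3*u)*(c + u)*(c*u + 1)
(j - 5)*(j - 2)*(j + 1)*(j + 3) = j^4 - 3*j^3 - 15*j^2 + 19*j + 30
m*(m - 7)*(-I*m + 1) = -I*m^3 + m^2 + 7*I*m^2 - 7*m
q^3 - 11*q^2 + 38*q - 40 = (q - 5)*(q - 4)*(q - 2)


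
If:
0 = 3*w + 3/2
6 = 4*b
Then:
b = 3/2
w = -1/2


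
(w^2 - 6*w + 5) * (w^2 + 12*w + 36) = w^4 + 6*w^3 - 31*w^2 - 156*w + 180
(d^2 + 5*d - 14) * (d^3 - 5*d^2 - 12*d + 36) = d^5 - 51*d^3 + 46*d^2 + 348*d - 504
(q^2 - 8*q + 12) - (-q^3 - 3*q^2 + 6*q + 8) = q^3 + 4*q^2 - 14*q + 4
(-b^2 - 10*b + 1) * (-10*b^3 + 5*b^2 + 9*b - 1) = 10*b^5 + 95*b^4 - 69*b^3 - 84*b^2 + 19*b - 1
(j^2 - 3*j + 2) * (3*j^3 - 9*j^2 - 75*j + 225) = 3*j^5 - 18*j^4 - 42*j^3 + 432*j^2 - 825*j + 450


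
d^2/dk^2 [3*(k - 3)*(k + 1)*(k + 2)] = 18*k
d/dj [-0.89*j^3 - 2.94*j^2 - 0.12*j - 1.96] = -2.67*j^2 - 5.88*j - 0.12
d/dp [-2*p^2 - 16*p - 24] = -4*p - 16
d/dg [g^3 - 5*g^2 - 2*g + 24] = 3*g^2 - 10*g - 2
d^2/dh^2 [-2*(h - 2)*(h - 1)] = -4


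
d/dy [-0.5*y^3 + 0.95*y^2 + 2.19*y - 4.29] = -1.5*y^2 + 1.9*y + 2.19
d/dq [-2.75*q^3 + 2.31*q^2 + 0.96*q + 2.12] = -8.25*q^2 + 4.62*q + 0.96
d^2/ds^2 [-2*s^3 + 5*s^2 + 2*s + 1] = 10 - 12*s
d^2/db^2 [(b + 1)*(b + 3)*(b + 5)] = 6*b + 18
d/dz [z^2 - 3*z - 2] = 2*z - 3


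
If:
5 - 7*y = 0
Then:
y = 5/7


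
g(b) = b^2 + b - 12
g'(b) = 2*b + 1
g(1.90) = -6.49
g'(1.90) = 4.80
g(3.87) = 6.85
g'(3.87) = 8.74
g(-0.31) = -12.21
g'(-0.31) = 0.38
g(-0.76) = -12.18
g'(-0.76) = -0.52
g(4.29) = 10.69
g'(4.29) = 9.58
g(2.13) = -5.33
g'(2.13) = 5.26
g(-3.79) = -1.43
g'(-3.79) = -6.58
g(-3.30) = -4.41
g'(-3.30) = -5.60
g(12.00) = 144.00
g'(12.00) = 25.00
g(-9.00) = 60.00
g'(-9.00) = -17.00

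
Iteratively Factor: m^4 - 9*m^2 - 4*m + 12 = (m + 2)*(m^3 - 2*m^2 - 5*m + 6) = (m - 1)*(m + 2)*(m^2 - m - 6) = (m - 1)*(m + 2)^2*(m - 3)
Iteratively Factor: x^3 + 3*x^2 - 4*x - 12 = (x - 2)*(x^2 + 5*x + 6) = (x - 2)*(x + 2)*(x + 3)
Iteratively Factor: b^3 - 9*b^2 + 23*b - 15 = (b - 1)*(b^2 - 8*b + 15) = (b - 5)*(b - 1)*(b - 3)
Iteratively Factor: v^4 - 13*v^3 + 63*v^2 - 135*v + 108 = (v - 3)*(v^3 - 10*v^2 + 33*v - 36) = (v - 4)*(v - 3)*(v^2 - 6*v + 9) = (v - 4)*(v - 3)^2*(v - 3)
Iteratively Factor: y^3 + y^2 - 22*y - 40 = (y + 2)*(y^2 - y - 20) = (y + 2)*(y + 4)*(y - 5)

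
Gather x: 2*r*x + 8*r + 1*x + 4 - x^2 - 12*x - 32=8*r - x^2 + x*(2*r - 11) - 28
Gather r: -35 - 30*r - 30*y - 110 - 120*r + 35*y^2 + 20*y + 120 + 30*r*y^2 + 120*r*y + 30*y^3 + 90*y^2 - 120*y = r*(30*y^2 + 120*y - 150) + 30*y^3 + 125*y^2 - 130*y - 25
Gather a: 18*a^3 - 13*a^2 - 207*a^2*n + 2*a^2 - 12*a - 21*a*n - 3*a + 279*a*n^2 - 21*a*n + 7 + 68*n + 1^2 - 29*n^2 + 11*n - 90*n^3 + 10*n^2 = 18*a^3 + a^2*(-207*n - 11) + a*(279*n^2 - 42*n - 15) - 90*n^3 - 19*n^2 + 79*n + 8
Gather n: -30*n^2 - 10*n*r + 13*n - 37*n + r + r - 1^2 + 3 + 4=-30*n^2 + n*(-10*r - 24) + 2*r + 6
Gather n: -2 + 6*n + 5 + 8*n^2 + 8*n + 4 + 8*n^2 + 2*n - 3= 16*n^2 + 16*n + 4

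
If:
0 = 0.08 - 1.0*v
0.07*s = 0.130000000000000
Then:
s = 1.86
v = 0.08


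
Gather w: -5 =-5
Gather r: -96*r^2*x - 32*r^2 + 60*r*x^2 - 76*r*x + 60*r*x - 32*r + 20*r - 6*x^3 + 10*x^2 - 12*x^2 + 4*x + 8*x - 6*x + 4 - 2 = r^2*(-96*x - 32) + r*(60*x^2 - 16*x - 12) - 6*x^3 - 2*x^2 + 6*x + 2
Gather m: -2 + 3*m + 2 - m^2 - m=-m^2 + 2*m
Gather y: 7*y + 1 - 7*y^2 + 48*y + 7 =-7*y^2 + 55*y + 8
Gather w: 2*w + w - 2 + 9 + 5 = 3*w + 12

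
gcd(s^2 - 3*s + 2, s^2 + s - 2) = s - 1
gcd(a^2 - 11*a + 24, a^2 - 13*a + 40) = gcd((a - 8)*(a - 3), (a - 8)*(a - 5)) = a - 8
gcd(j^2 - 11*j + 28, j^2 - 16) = j - 4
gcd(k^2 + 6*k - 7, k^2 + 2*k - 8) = 1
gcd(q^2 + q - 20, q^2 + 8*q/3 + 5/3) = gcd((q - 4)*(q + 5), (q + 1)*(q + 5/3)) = 1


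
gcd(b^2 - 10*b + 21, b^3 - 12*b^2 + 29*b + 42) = b - 7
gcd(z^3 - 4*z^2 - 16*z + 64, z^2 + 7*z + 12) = z + 4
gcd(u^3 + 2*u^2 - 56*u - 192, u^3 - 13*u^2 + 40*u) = u - 8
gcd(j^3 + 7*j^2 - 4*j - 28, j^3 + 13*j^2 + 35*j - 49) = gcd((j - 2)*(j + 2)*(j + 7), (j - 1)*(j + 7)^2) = j + 7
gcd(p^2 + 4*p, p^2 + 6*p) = p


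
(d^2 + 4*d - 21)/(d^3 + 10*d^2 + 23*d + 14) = (d - 3)/(d^2 + 3*d + 2)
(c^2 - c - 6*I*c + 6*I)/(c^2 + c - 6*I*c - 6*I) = (c - 1)/(c + 1)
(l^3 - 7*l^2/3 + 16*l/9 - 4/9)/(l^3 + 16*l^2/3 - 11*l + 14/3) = (l - 2/3)/(l + 7)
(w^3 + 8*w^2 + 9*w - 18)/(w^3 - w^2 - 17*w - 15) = (w^2 + 5*w - 6)/(w^2 - 4*w - 5)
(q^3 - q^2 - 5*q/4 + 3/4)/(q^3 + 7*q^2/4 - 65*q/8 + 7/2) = 2*(2*q^2 - q - 3)/(4*q^2 + 9*q - 28)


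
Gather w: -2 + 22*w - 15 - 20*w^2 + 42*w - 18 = -20*w^2 + 64*w - 35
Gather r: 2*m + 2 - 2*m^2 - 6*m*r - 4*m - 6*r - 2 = -2*m^2 - 2*m + r*(-6*m - 6)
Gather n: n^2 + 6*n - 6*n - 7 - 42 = n^2 - 49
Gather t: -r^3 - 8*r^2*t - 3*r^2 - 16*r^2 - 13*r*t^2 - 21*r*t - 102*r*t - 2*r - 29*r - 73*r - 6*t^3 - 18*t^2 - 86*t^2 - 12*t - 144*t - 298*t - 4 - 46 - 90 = -r^3 - 19*r^2 - 104*r - 6*t^3 + t^2*(-13*r - 104) + t*(-8*r^2 - 123*r - 454) - 140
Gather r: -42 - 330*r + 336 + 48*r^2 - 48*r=48*r^2 - 378*r + 294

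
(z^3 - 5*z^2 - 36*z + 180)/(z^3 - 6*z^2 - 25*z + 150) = (z + 6)/(z + 5)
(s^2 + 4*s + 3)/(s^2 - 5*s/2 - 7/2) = 2*(s + 3)/(2*s - 7)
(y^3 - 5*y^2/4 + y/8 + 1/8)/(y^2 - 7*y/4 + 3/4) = (8*y^2 - 2*y - 1)/(2*(4*y - 3))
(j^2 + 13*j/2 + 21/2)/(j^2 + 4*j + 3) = (j + 7/2)/(j + 1)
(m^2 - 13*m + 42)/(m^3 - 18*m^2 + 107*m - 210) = 1/(m - 5)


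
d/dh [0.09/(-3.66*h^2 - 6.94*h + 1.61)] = (0.6588*h + 0.6246)/(3.66*h^2 + 6.94*h - 1.61)^2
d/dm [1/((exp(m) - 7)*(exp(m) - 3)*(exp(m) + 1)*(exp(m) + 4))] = (-4*exp(3*m) + 15*exp(2*m) + 50*exp(m) - 65)*exp(m)/(exp(8*m) - 10*exp(7*m) - 25*exp(6*m) + 380*exp(5*m) + 143*exp(4*m) - 4090*exp(3*m) + 25*exp(2*m) + 10920*exp(m) + 7056)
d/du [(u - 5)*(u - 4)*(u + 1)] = 3*u^2 - 16*u + 11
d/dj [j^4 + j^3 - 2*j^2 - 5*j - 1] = 4*j^3 + 3*j^2 - 4*j - 5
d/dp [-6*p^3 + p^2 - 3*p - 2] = -18*p^2 + 2*p - 3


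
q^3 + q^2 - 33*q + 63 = (q - 3)^2*(q + 7)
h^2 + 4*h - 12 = (h - 2)*(h + 6)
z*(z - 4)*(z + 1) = z^3 - 3*z^2 - 4*z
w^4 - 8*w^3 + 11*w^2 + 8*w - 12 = (w - 6)*(w - 2)*(w - 1)*(w + 1)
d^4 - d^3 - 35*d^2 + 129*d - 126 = (d - 3)^2*(d - 2)*(d + 7)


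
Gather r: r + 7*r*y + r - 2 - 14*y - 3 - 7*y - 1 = r*(7*y + 2) - 21*y - 6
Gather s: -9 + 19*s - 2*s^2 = -2*s^2 + 19*s - 9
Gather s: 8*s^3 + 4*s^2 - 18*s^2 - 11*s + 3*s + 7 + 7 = 8*s^3 - 14*s^2 - 8*s + 14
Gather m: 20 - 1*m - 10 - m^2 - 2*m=-m^2 - 3*m + 10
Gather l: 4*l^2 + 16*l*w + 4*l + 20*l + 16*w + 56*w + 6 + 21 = 4*l^2 + l*(16*w + 24) + 72*w + 27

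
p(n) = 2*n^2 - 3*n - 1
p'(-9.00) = -39.00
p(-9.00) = 188.00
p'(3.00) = 9.00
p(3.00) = 8.00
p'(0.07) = -2.72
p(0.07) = -1.20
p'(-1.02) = -7.08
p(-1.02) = 4.14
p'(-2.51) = -13.04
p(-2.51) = 19.13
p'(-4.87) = -22.48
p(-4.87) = 61.04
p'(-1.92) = -10.68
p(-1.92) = 12.13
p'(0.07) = -2.72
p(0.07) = -1.20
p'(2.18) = 5.72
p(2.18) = 1.96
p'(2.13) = 5.52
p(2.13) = 1.68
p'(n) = 4*n - 3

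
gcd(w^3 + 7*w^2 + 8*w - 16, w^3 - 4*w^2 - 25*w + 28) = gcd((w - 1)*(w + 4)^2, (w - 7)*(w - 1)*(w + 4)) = w^2 + 3*w - 4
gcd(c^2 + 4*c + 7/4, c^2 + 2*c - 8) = 1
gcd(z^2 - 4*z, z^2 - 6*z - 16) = 1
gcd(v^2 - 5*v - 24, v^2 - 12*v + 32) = v - 8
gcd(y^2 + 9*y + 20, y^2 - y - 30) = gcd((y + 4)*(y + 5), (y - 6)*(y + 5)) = y + 5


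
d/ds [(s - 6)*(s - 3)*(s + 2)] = s*(3*s - 14)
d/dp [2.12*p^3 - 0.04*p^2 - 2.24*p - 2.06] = 6.36*p^2 - 0.08*p - 2.24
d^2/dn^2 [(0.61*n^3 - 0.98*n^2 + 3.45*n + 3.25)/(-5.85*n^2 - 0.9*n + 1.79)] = (-2.8421709430404e-14*n^5 - 260.21808*n^3 - 599.87007*n^2 - 331.154556*n - 78.165614)/(200.201625*n^6 + 92.40075*n^5 - 169.559325*n^4 - 55.8171*n^3 + 51.882255*n^2 + 8.65107*n - 5.735339)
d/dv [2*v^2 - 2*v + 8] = 4*v - 2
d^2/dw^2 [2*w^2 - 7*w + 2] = 4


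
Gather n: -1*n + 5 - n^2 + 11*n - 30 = -n^2 + 10*n - 25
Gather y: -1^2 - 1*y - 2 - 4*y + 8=5 - 5*y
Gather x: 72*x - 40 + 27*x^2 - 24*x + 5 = 27*x^2 + 48*x - 35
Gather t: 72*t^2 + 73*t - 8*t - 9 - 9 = 72*t^2 + 65*t - 18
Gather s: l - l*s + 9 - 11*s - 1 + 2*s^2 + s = l + 2*s^2 + s*(-l - 10) + 8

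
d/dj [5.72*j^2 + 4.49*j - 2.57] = 11.44*j + 4.49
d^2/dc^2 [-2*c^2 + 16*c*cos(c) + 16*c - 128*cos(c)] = -16*c*cos(c) - 32*sin(c) + 128*cos(c) - 4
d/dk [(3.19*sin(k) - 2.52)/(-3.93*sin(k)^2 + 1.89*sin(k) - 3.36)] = (12.5367*sin(k)^2 - 19.8072*sin(k) - 5.9556)*cos(k)/(15.4449*sin(k)^4 - 14.8554*sin(k)^3 + 29.9817*sin(k)^2 - 12.7008*sin(k) + 11.2896)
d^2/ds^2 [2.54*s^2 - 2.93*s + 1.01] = 5.08000000000000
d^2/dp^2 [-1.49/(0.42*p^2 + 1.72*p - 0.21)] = (0.525672*p^2 + 2.152752*p - 1.49*(0.84*p + 1.72)*(1.68*p + 3.44) - 0.262836)/(0.42*p^2 + 1.72*p - 0.21)^3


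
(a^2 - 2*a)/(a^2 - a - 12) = a*(2 - a)/(-a^2 + a + 12)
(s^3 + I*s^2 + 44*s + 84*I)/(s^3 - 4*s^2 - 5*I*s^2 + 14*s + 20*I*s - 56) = (s + 6*I)/(s - 4)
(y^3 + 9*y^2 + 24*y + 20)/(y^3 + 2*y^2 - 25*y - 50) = (y + 2)/(y - 5)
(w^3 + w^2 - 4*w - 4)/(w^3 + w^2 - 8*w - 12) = (w^2 - w - 2)/(w^2 - w - 6)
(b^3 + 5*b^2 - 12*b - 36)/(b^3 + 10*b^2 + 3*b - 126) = (b + 2)/(b + 7)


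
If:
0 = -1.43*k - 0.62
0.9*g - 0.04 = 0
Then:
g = 0.04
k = -0.43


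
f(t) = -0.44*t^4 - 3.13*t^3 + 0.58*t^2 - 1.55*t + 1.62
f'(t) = -1.76*t^3 - 9.39*t^2 + 1.16*t - 1.55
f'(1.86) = -43.20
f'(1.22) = -17.31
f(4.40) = -425.51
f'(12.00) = -4381.07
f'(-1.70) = -22.01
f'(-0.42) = -3.56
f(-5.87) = 141.38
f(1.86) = -24.66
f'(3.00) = -130.10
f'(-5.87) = 24.07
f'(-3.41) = -44.91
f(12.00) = -14465.94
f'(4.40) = -328.16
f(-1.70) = 17.63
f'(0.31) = -2.15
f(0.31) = 1.10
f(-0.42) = 2.59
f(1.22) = -6.07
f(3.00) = -117.96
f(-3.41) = 78.27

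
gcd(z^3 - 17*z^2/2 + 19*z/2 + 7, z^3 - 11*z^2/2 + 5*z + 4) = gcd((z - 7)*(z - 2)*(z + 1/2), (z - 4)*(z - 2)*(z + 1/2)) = z^2 - 3*z/2 - 1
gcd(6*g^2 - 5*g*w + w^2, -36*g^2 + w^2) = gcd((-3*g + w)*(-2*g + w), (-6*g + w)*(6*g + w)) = 1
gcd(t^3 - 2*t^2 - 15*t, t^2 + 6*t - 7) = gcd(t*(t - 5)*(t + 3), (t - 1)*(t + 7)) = 1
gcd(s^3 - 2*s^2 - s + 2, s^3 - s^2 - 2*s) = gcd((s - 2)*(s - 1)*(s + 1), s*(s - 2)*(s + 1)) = s^2 - s - 2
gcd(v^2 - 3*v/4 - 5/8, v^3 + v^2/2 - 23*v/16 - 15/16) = v - 5/4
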